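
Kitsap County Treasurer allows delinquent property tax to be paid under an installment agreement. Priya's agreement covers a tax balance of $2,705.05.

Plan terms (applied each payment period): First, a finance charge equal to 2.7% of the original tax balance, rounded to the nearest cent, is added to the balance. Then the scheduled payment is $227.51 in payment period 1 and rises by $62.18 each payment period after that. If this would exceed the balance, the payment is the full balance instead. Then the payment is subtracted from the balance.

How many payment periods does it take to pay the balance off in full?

Payment period 1: opening $2,705.05; interest $73.04 → $2,778.09; payment $227.51; balance $2,550.58
Payment period 2: opening $2,550.58; interest $73.04 → $2,623.62; payment $289.69; balance $2,333.93
Payment period 3: opening $2,333.93; interest $73.04 → $2,406.97; payment $351.87; balance $2,055.10
Payment period 4: opening $2,055.10; interest $73.04 → $2,128.14; payment $414.05; balance $1,714.09
Payment period 5: opening $1,714.09; interest $73.04 → $1,787.13; payment $476.23; balance $1,310.90
Payment period 6: opening $1,310.90; interest $73.04 → $1,383.94; payment $538.41; balance $845.53
Payment period 7: opening $845.53; interest $73.04 → $918.57; payment $600.59; balance $317.98
Payment period 8: opening $317.98; interest $73.04 → $391.02; payment $391.02; balance $0.00
Balance reaches $0.00 in payment period 8.

8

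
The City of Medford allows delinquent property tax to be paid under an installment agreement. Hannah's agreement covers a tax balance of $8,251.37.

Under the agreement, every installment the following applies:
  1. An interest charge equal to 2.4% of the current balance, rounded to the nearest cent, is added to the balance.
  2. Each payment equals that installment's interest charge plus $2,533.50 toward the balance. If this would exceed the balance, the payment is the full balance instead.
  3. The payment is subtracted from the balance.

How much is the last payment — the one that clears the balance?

Installment 1: $8,251.37 +$198.03 interest = $8,449.40; pay $2,731.53 → $5,717.87
Installment 2: $5,717.87 +$137.23 interest = $5,855.10; pay $2,670.73 → $3,184.37
Installment 3: $3,184.37 +$76.42 interest = $3,260.79; pay $2,609.92 → $650.87
Installment 4: $650.87 +$15.62 interest = $666.49; pay $666.49 → $0.00

$666.49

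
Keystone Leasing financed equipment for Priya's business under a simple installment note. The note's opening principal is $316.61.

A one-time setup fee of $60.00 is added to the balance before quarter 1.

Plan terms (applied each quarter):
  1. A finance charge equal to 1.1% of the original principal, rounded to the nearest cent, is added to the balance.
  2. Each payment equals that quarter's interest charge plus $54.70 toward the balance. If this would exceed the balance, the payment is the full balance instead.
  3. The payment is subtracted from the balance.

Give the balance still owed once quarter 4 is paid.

Quarter 1: opening $376.61; interest $3.48 → $380.09; payment $58.18; balance $321.91
Quarter 2: opening $321.91; interest $3.48 → $325.39; payment $58.18; balance $267.21
Quarter 3: opening $267.21; interest $3.48 → $270.69; payment $58.18; balance $212.51
Quarter 4: opening $212.51; interest $3.48 → $215.99; payment $58.18; balance $157.81

$157.81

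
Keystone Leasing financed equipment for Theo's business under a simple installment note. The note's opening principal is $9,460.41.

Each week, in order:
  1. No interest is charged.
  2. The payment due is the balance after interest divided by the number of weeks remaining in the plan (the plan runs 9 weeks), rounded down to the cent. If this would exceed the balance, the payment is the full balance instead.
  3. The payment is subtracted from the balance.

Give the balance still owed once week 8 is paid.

Week 1: opening $9,460.41; payment $1,051.15; balance $8,409.26
Week 2: opening $8,409.26; payment $1,051.15; balance $7,358.11
Week 3: opening $7,358.11; payment $1,051.15; balance $6,306.96
Week 4: opening $6,306.96; payment $1,051.16; balance $5,255.80
Week 5: opening $5,255.80; payment $1,051.16; balance $4,204.64
Week 6: opening $4,204.64; payment $1,051.16; balance $3,153.48
Week 7: opening $3,153.48; payment $1,051.16; balance $2,102.32
Week 8: opening $2,102.32; payment $1,051.16; balance $1,051.16

$1,051.16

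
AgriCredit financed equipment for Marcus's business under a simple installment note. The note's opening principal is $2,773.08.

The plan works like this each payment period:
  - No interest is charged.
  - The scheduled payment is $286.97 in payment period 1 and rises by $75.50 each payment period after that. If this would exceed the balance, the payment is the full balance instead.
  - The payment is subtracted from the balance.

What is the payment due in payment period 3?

$437.97

Payment period 1: opening $2,773.08; payment $286.97; balance $2,486.11
Payment period 2: opening $2,486.11; payment $362.47; balance $2,123.64
Payment period 3: opening $2,123.64; payment $437.97; balance $1,685.67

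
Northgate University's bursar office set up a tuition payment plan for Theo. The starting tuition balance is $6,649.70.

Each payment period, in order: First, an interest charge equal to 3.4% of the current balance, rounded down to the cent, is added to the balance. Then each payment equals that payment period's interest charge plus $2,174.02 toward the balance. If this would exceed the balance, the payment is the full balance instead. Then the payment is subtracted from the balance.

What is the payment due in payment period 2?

$2,326.19

Payment period 1: opening $6,649.70; interest $226.08 → $6,875.78; payment $2,400.10; balance $4,475.68
Payment period 2: opening $4,475.68; interest $152.17 → $4,627.85; payment $2,326.19; balance $2,301.66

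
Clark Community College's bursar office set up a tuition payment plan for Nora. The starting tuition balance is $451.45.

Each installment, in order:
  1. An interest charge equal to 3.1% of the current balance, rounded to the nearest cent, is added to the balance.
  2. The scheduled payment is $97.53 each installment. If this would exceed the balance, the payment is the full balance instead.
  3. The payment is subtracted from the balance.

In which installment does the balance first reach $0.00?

Installment 1: opening $451.45; interest $13.99 → $465.44; payment $97.53; balance $367.91
Installment 2: opening $367.91; interest $11.41 → $379.32; payment $97.53; balance $281.79
Installment 3: opening $281.79; interest $8.74 → $290.53; payment $97.53; balance $193.00
Installment 4: opening $193.00; interest $5.98 → $198.98; payment $97.53; balance $101.45
Installment 5: opening $101.45; interest $3.14 → $104.59; payment $97.53; balance $7.06
Installment 6: opening $7.06; interest $0.22 → $7.28; payment $7.28; balance $0.00
Balance reaches $0.00 in installment 6.

6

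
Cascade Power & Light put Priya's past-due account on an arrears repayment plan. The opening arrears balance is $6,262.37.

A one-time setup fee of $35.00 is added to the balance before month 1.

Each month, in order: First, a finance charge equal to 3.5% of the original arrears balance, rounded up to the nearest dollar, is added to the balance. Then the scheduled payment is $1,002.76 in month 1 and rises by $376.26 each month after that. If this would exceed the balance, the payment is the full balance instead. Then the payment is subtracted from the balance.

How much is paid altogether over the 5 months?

Month 1: $6,297.37 +$220.00 interest = $6,517.37; pay $1,002.76 → $5,514.61
Month 2: $5,514.61 +$220.00 interest = $5,734.61; pay $1,379.02 → $4,355.59
Month 3: $4,355.59 +$220.00 interest = $4,575.59; pay $1,755.28 → $2,820.31
Month 4: $2,820.31 +$220.00 interest = $3,040.31; pay $2,131.54 → $908.77
Month 5: $908.77 +$220.00 interest = $1,128.77; pay $1,128.77 → $0.00
Total paid: $7,397.37

$7,397.37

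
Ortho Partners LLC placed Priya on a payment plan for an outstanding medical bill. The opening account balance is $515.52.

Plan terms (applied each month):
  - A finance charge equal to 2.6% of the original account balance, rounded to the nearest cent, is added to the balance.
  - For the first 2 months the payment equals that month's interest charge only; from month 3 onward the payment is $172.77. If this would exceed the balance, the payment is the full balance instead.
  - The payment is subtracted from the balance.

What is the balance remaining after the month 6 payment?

$0.00

Month 1: opening $515.52; interest $13.40 → $528.92; payment $13.40; balance $515.52
Month 2: opening $515.52; interest $13.40 → $528.92; payment $13.40; balance $515.52
Month 3: opening $515.52; interest $13.40 → $528.92; payment $172.77; balance $356.15
Month 4: opening $356.15; interest $13.40 → $369.55; payment $172.77; balance $196.78
Month 5: opening $196.78; interest $13.40 → $210.18; payment $172.77; balance $37.41
Month 6: opening $37.41; interest $13.40 → $50.81; payment $50.81; balance $0.00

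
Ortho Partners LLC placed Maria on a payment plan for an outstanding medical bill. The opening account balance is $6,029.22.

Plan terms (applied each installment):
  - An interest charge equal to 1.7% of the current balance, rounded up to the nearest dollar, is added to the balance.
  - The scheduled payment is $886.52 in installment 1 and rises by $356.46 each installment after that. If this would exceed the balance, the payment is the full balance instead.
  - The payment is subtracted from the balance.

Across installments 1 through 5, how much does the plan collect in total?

$6,348.22

Installment 1: $6,029.22 +$103.00 interest = $6,132.22; pay $886.52 → $5,245.70
Installment 2: $5,245.70 +$90.00 interest = $5,335.70; pay $1,242.98 → $4,092.72
Installment 3: $4,092.72 +$70.00 interest = $4,162.72; pay $1,599.44 → $2,563.28
Installment 4: $2,563.28 +$44.00 interest = $2,607.28; pay $1,955.90 → $651.38
Installment 5: $651.38 +$12.00 interest = $663.38; pay $663.38 → $0.00
Total paid: $6,348.22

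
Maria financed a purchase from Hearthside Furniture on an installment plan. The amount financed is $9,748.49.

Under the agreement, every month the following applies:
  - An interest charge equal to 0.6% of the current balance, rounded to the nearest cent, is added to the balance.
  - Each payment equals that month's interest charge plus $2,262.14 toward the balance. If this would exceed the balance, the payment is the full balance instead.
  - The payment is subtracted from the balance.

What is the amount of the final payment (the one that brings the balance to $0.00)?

$704.13

Month 1: $9,748.49 +$58.49 interest = $9,806.98; pay $2,320.63 → $7,486.35
Month 2: $7,486.35 +$44.92 interest = $7,531.27; pay $2,307.06 → $5,224.21
Month 3: $5,224.21 +$31.35 interest = $5,255.56; pay $2,293.49 → $2,962.07
Month 4: $2,962.07 +$17.77 interest = $2,979.84; pay $2,279.91 → $699.93
Month 5: $699.93 +$4.20 interest = $704.13; pay $704.13 → $0.00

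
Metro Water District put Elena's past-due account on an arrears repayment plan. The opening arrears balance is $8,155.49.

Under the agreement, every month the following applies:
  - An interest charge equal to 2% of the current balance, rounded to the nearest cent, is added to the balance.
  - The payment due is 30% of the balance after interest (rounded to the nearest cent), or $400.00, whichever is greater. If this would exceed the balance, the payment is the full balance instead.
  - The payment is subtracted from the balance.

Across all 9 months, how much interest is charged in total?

$536.72

Month 1: opening $8,155.49; interest $163.11 → $8,318.60; payment $2,495.58; balance $5,823.02
Month 2: opening $5,823.02; interest $116.46 → $5,939.48; payment $1,781.84; balance $4,157.64
Month 3: opening $4,157.64; interest $83.15 → $4,240.79; payment $1,272.24; balance $2,968.55
Month 4: opening $2,968.55; interest $59.37 → $3,027.92; payment $908.38; balance $2,119.54
Month 5: opening $2,119.54; interest $42.39 → $2,161.93; payment $648.58; balance $1,513.35
Month 6: opening $1,513.35; interest $30.27 → $1,543.62; payment $463.09; balance $1,080.53
Month 7: opening $1,080.53; interest $21.61 → $1,102.14; payment $400.00; balance $702.14
Month 8: opening $702.14; interest $14.04 → $716.18; payment $400.00; balance $316.18
Month 9: opening $316.18; interest $6.32 → $322.50; payment $322.50; balance $0.00
Total interest: $163.11 + $116.46 + $83.15 + $59.37 + $42.39 + $30.27 + $21.61 + $14.04 + $6.32 = $536.72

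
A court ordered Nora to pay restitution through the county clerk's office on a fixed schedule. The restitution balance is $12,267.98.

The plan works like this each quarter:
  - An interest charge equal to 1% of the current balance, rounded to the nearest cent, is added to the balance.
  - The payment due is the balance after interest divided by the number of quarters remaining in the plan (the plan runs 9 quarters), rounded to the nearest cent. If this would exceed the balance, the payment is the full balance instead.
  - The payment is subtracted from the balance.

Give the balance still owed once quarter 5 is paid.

Quarter 1: opening $12,267.98; interest $122.68 → $12,390.66; payment $1,376.74; balance $11,013.92
Quarter 2: opening $11,013.92; interest $110.14 → $11,124.06; payment $1,390.51; balance $9,733.55
Quarter 3: opening $9,733.55; interest $97.34 → $9,830.89; payment $1,404.41; balance $8,426.48
Quarter 4: opening $8,426.48; interest $84.26 → $8,510.74; payment $1,418.46; balance $7,092.28
Quarter 5: opening $7,092.28; interest $70.92 → $7,163.20; payment $1,432.64; balance $5,730.56

$5,730.56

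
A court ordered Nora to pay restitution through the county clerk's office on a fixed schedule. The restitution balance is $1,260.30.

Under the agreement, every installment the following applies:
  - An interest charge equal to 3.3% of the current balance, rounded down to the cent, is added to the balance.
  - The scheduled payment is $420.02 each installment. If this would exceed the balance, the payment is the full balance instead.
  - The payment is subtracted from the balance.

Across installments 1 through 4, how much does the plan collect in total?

Installment 1: $1,260.30 +$41.58 interest = $1,301.88; pay $420.02 → $881.86
Installment 2: $881.86 +$29.10 interest = $910.96; pay $420.02 → $490.94
Installment 3: $490.94 +$16.20 interest = $507.14; pay $420.02 → $87.12
Installment 4: $87.12 +$2.87 interest = $89.99; pay $89.99 → $0.00
Total paid: $1,350.05

$1,350.05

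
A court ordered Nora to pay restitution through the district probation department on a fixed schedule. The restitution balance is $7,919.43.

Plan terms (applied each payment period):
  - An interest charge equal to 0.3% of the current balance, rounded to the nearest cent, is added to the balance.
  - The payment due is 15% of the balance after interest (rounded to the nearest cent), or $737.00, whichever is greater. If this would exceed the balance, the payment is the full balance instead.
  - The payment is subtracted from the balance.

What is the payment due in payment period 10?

Payment period 1: $7,919.43 +$23.76 interest = $7,943.19; pay $1,191.48 → $6,751.71
Payment period 2: $6,751.71 +$20.26 interest = $6,771.97; pay $1,015.80 → $5,756.17
Payment period 3: $5,756.17 +$17.27 interest = $5,773.44; pay $866.02 → $4,907.42
Payment period 4: $4,907.42 +$14.72 interest = $4,922.14; pay $738.32 → $4,183.82
Payment period 5: $4,183.82 +$12.55 interest = $4,196.37; pay $737.00 → $3,459.37
Payment period 6: $3,459.37 +$10.38 interest = $3,469.75; pay $737.00 → $2,732.75
Payment period 7: $2,732.75 +$8.20 interest = $2,740.95; pay $737.00 → $2,003.95
Payment period 8: $2,003.95 +$6.01 interest = $2,009.96; pay $737.00 → $1,272.96
Payment period 9: $1,272.96 +$3.82 interest = $1,276.78; pay $737.00 → $539.78
Payment period 10: $539.78 +$1.62 interest = $541.40; pay $541.40 → $0.00

$541.40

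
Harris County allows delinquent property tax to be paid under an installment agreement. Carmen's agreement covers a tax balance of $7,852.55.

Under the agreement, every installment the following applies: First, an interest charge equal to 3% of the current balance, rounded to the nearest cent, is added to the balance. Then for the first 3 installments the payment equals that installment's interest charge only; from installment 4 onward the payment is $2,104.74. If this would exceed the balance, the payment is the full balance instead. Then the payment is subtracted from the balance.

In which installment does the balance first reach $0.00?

8

# | Opening | Interest | Payment | End bal
1 | $7,852.55 | $235.58 | $235.58 | $7,852.55
2 | $7,852.55 | $235.58 | $235.58 | $7,852.55
3 | $7,852.55 | $235.58 | $235.58 | $7,852.55
4 | $7,852.55 | $235.58 | $2,104.74 | $5,983.39
5 | $5,983.39 | $179.50 | $2,104.74 | $4,058.15
6 | $4,058.15 | $121.74 | $2,104.74 | $2,075.15
7 | $2,075.15 | $62.25 | $2,104.74 | $32.66
8 | $32.66 | $0.98 | $33.64 | $0.00
Balance reaches $0.00 in installment 8.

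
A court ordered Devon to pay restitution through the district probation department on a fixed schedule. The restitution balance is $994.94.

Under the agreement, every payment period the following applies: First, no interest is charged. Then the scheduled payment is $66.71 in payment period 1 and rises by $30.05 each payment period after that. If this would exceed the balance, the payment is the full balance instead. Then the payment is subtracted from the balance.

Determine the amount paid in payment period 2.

Payment period 1: opening $994.94; payment $66.71; balance $928.23
Payment period 2: opening $928.23; payment $96.76; balance $831.47

$96.76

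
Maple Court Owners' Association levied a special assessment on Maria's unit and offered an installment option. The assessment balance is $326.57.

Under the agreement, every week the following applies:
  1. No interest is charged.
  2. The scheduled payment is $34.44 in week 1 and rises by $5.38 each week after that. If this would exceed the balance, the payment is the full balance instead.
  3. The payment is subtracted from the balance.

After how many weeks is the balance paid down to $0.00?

Week 1: opening $326.57; payment $34.44; balance $292.13
Week 2: opening $292.13; payment $39.82; balance $252.31
Week 3: opening $252.31; payment $45.20; balance $207.11
Week 4: opening $207.11; payment $50.58; balance $156.53
Week 5: opening $156.53; payment $55.96; balance $100.57
Week 6: opening $100.57; payment $61.34; balance $39.23
Week 7: opening $39.23; payment $39.23; balance $0.00
Balance reaches $0.00 in week 7.

7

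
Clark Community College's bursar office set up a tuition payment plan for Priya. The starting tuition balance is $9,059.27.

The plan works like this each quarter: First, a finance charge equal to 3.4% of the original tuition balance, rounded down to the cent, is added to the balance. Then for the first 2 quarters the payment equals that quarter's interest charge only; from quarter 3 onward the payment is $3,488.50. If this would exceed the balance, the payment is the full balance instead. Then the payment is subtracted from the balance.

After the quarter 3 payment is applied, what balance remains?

# | Opening | Interest | Payment | End bal
1 | $9,059.27 | $308.01 | $308.01 | $9,059.27
2 | $9,059.27 | $308.01 | $308.01 | $9,059.27
3 | $9,059.27 | $308.01 | $3,488.50 | $5,878.78

$5,878.78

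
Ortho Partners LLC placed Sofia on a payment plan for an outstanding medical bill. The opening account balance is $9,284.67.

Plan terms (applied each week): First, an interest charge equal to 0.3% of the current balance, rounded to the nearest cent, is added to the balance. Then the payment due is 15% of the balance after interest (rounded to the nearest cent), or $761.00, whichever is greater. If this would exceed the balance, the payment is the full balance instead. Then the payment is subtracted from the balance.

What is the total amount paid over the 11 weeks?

$9,429.54

Week 1: opening $9,284.67; interest $27.85 → $9,312.52; payment $1,396.88; balance $7,915.64
Week 2: opening $7,915.64; interest $23.75 → $7,939.39; payment $1,190.91; balance $6,748.48
Week 3: opening $6,748.48; interest $20.25 → $6,768.73; payment $1,015.31; balance $5,753.42
Week 4: opening $5,753.42; interest $17.26 → $5,770.68; payment $865.60; balance $4,905.08
Week 5: opening $4,905.08; interest $14.72 → $4,919.80; payment $761.00; balance $4,158.80
Week 6: opening $4,158.80; interest $12.48 → $4,171.28; payment $761.00; balance $3,410.28
Week 7: opening $3,410.28; interest $10.23 → $3,420.51; payment $761.00; balance $2,659.51
Week 8: opening $2,659.51; interest $7.98 → $2,667.49; payment $761.00; balance $1,906.49
Week 9: opening $1,906.49; interest $5.72 → $1,912.21; payment $761.00; balance $1,151.21
Week 10: opening $1,151.21; interest $3.45 → $1,154.66; payment $761.00; balance $393.66
Week 11: opening $393.66; interest $1.18 → $394.84; payment $394.84; balance $0.00
Total paid: $9,429.54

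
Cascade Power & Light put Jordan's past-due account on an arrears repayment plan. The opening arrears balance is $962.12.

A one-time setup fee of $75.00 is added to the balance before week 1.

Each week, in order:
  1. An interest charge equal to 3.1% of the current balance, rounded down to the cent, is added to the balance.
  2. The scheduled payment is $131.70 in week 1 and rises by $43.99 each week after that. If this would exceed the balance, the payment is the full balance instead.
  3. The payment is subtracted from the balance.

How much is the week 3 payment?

$219.68

# | Opening | Interest | Payment | End bal
1 | $1,037.12 | $32.15 | $131.70 | $937.57
2 | $937.57 | $29.06 | $175.69 | $790.94
3 | $790.94 | $24.51 | $219.68 | $595.77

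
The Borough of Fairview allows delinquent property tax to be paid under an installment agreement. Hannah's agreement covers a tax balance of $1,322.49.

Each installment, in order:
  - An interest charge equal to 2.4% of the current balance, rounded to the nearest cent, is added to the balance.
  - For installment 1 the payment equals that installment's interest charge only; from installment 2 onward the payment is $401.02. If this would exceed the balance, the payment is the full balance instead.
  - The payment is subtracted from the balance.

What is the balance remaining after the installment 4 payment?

Installment 1: $1,322.49 +$31.74 interest = $1,354.23; pay $31.74 → $1,322.49
Installment 2: $1,322.49 +$31.74 interest = $1,354.23; pay $401.02 → $953.21
Installment 3: $953.21 +$22.88 interest = $976.09; pay $401.02 → $575.07
Installment 4: $575.07 +$13.80 interest = $588.87; pay $401.02 → $187.85

$187.85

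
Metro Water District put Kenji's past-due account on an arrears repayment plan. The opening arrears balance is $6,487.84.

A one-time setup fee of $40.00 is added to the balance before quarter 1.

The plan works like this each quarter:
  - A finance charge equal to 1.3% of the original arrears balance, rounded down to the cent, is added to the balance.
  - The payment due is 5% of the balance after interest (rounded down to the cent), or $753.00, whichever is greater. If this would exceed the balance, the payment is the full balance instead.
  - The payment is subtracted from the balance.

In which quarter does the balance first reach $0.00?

10

Quarter 1: opening $6,527.84; interest $84.34 → $6,612.18; payment $753.00; balance $5,859.18
Quarter 2: opening $5,859.18; interest $84.34 → $5,943.52; payment $753.00; balance $5,190.52
Quarter 3: opening $5,190.52; interest $84.34 → $5,274.86; payment $753.00; balance $4,521.86
Quarter 4: opening $4,521.86; interest $84.34 → $4,606.20; payment $753.00; balance $3,853.20
Quarter 5: opening $3,853.20; interest $84.34 → $3,937.54; payment $753.00; balance $3,184.54
Quarter 6: opening $3,184.54; interest $84.34 → $3,268.88; payment $753.00; balance $2,515.88
Quarter 7: opening $2,515.88; interest $84.34 → $2,600.22; payment $753.00; balance $1,847.22
Quarter 8: opening $1,847.22; interest $84.34 → $1,931.56; payment $753.00; balance $1,178.56
Quarter 9: opening $1,178.56; interest $84.34 → $1,262.90; payment $753.00; balance $509.90
Quarter 10: opening $509.90; interest $84.34 → $594.24; payment $594.24; balance $0.00
Balance reaches $0.00 in quarter 10.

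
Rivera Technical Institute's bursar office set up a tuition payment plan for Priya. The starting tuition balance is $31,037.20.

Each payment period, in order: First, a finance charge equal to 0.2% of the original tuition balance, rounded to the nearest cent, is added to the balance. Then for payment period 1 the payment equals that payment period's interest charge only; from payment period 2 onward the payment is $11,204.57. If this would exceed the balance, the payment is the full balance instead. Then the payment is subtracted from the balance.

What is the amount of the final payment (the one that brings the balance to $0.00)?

Payment period 1: opening $31,037.20; interest $62.07 → $31,099.27; payment $62.07; balance $31,037.20
Payment period 2: opening $31,037.20; interest $62.07 → $31,099.27; payment $11,204.57; balance $19,894.70
Payment period 3: opening $19,894.70; interest $62.07 → $19,956.77; payment $11,204.57; balance $8,752.20
Payment period 4: opening $8,752.20; interest $62.07 → $8,814.27; payment $8,814.27; balance $0.00

$8,814.27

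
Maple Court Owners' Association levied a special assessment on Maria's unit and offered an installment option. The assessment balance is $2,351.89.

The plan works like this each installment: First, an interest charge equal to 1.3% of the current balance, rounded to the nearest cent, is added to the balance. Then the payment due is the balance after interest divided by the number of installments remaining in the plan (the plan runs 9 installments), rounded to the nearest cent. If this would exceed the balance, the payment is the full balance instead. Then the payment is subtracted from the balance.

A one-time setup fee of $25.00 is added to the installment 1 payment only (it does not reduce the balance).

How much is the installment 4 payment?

$275.18

Installment 1: opening $2,351.89; interest $30.57 → $2,382.46; payment $264.72 (+ $25.00 fee); balance $2,117.74
Installment 2: opening $2,117.74; interest $27.53 → $2,145.27; payment $268.16; balance $1,877.11
Installment 3: opening $1,877.11; interest $24.40 → $1,901.51; payment $271.64; balance $1,629.87
Installment 4: opening $1,629.87; interest $21.19 → $1,651.06; payment $275.18; balance $1,375.88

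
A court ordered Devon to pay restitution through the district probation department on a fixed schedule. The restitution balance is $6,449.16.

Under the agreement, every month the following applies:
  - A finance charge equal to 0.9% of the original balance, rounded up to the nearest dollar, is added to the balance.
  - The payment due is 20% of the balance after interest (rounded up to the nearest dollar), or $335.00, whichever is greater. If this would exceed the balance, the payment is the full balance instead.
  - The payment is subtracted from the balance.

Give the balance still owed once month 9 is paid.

$985.16

# | Opening | Interest | Payment | End bal
1 | $6,449.16 | $59.00 | $1,302.00 | $5,206.16
2 | $5,206.16 | $59.00 | $1,054.00 | $4,211.16
3 | $4,211.16 | $59.00 | $855.00 | $3,415.16
4 | $3,415.16 | $59.00 | $695.00 | $2,779.16
5 | $2,779.16 | $59.00 | $568.00 | $2,270.16
6 | $2,270.16 | $59.00 | $466.00 | $1,863.16
7 | $1,863.16 | $59.00 | $385.00 | $1,537.16
8 | $1,537.16 | $59.00 | $335.00 | $1,261.16
9 | $1,261.16 | $59.00 | $335.00 | $985.16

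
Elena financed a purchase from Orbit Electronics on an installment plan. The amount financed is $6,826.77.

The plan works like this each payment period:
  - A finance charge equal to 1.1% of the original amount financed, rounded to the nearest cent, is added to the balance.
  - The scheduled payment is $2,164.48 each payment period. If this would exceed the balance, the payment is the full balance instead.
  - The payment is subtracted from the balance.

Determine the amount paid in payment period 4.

Payment period 1: opening $6,826.77; interest $75.09 → $6,901.86; payment $2,164.48; balance $4,737.38
Payment period 2: opening $4,737.38; interest $75.09 → $4,812.47; payment $2,164.48; balance $2,647.99
Payment period 3: opening $2,647.99; interest $75.09 → $2,723.08; payment $2,164.48; balance $558.60
Payment period 4: opening $558.60; interest $75.09 → $633.69; payment $633.69; balance $0.00

$633.69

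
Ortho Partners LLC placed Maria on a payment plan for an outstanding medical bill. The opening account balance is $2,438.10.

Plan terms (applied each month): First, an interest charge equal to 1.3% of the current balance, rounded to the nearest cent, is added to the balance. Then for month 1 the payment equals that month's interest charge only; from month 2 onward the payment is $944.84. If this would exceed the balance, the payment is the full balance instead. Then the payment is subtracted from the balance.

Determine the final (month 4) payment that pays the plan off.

$607.74

# | Opening | Interest | Payment | End bal
1 | $2,438.10 | $31.70 | $31.70 | $2,438.10
2 | $2,438.10 | $31.70 | $944.84 | $1,524.96
3 | $1,524.96 | $19.82 | $944.84 | $599.94
4 | $599.94 | $7.80 | $607.74 | $0.00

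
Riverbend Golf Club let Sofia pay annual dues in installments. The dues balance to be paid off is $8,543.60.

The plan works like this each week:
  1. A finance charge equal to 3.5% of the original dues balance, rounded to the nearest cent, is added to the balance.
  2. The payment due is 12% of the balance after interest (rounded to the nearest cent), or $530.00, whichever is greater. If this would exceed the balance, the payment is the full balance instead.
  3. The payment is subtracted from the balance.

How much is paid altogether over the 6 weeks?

$5,195.60

Week 1: opening $8,543.60; interest $299.03 → $8,842.63; payment $1,061.12; balance $7,781.51
Week 2: opening $7,781.51; interest $299.03 → $8,080.54; payment $969.66; balance $7,110.88
Week 3: opening $7,110.88; interest $299.03 → $7,409.91; payment $889.19; balance $6,520.72
Week 4: opening $6,520.72; interest $299.03 → $6,819.75; payment $818.37; balance $6,001.38
Week 5: opening $6,001.38; interest $299.03 → $6,300.41; payment $756.05; balance $5,544.36
Week 6: opening $5,544.36; interest $299.03 → $5,843.39; payment $701.21; balance $5,142.18
Total paid: $5,195.60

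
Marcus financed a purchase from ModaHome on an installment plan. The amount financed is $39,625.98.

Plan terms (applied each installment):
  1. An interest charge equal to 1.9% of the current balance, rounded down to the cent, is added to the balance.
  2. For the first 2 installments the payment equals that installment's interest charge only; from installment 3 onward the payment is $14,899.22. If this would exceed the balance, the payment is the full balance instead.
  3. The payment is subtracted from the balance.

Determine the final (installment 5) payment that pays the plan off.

$11,274.76

# | Opening | Interest | Payment | End bal
1 | $39,625.98 | $752.89 | $752.89 | $39,625.98
2 | $39,625.98 | $752.89 | $752.89 | $39,625.98
3 | $39,625.98 | $752.89 | $14,899.22 | $25,479.65
4 | $25,479.65 | $484.11 | $14,899.22 | $11,064.54
5 | $11,064.54 | $210.22 | $11,274.76 | $0.00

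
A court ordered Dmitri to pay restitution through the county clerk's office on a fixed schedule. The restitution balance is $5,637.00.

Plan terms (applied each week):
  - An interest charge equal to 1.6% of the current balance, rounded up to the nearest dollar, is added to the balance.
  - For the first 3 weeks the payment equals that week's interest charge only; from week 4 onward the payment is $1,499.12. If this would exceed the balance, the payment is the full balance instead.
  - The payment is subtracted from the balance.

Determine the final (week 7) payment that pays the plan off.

$1,365.64

Week 1: opening $5,637.00; interest $91.00 → $5,728.00; payment $91.00; balance $5,637.00
Week 2: opening $5,637.00; interest $91.00 → $5,728.00; payment $91.00; balance $5,637.00
Week 3: opening $5,637.00; interest $91.00 → $5,728.00; payment $91.00; balance $5,637.00
Week 4: opening $5,637.00; interest $91.00 → $5,728.00; payment $1,499.12; balance $4,228.88
Week 5: opening $4,228.88; interest $68.00 → $4,296.88; payment $1,499.12; balance $2,797.76
Week 6: opening $2,797.76; interest $45.00 → $2,842.76; payment $1,499.12; balance $1,343.64
Week 7: opening $1,343.64; interest $22.00 → $1,365.64; payment $1,365.64; balance $0.00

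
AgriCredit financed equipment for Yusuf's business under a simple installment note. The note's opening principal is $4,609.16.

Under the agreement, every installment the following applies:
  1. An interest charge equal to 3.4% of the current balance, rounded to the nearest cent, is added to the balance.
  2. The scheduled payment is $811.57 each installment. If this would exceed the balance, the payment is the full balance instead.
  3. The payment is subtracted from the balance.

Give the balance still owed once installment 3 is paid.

Installment 1: opening $4,609.16; interest $156.71 → $4,765.87; payment $811.57; balance $3,954.30
Installment 2: opening $3,954.30; interest $134.45 → $4,088.75; payment $811.57; balance $3,277.18
Installment 3: opening $3,277.18; interest $111.42 → $3,388.60; payment $811.57; balance $2,577.03

$2,577.03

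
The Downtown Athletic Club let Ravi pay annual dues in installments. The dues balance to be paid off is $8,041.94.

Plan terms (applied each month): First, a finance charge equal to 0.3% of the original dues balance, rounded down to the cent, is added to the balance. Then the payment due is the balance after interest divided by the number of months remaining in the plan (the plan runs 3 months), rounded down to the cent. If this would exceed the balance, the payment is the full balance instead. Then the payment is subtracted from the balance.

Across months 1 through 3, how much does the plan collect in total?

$8,114.30

Month 1: opening $8,041.94; interest $24.12 → $8,066.06; payment $2,688.68; balance $5,377.38
Month 2: opening $5,377.38; interest $24.12 → $5,401.50; payment $2,700.75; balance $2,700.75
Month 3: opening $2,700.75; interest $24.12 → $2,724.87; payment $2,724.87; balance $0.00
Total paid: $8,114.30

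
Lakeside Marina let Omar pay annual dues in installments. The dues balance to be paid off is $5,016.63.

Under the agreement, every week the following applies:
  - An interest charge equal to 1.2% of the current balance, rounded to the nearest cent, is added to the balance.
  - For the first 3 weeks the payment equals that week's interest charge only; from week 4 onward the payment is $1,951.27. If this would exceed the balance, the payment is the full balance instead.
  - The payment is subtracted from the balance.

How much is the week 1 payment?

$60.20

Week 1: $5,016.63 +$60.20 interest = $5,076.83; pay $60.20 → $5,016.63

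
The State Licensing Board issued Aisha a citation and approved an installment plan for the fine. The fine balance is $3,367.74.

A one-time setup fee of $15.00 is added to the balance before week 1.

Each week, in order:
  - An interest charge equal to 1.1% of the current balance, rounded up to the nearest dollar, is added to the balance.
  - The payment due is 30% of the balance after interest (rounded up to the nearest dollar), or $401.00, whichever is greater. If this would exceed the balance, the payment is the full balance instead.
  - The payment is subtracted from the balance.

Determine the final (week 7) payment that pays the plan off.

$24.74

Week 1: opening $3,382.74; interest $38.00 → $3,420.74; payment $1,027.00; balance $2,393.74
Week 2: opening $2,393.74; interest $27.00 → $2,420.74; payment $727.00; balance $1,693.74
Week 3: opening $1,693.74; interest $19.00 → $1,712.74; payment $514.00; balance $1,198.74
Week 4: opening $1,198.74; interest $14.00 → $1,212.74; payment $401.00; balance $811.74
Week 5: opening $811.74; interest $9.00 → $820.74; payment $401.00; balance $419.74
Week 6: opening $419.74; interest $5.00 → $424.74; payment $401.00; balance $23.74
Week 7: opening $23.74; interest $1.00 → $24.74; payment $24.74; balance $0.00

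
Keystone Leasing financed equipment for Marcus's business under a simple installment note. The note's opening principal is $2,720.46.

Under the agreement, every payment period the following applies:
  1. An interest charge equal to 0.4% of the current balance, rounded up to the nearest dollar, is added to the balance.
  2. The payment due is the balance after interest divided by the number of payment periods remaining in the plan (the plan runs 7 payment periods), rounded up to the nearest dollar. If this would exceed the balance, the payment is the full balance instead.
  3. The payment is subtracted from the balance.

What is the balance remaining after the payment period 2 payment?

Payment period 1: opening $2,720.46; interest $11.00 → $2,731.46; payment $391.00; balance $2,340.46
Payment period 2: opening $2,340.46; interest $10.00 → $2,350.46; payment $392.00; balance $1,958.46

$1,958.46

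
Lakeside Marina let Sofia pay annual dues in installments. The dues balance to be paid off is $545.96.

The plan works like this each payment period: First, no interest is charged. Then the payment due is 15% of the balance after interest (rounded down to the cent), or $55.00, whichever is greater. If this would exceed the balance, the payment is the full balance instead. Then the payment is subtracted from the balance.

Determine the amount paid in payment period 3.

Payment period 1: $545.96 − $81.89 → $464.07
Payment period 2: $464.07 − $69.61 → $394.46
Payment period 3: $394.46 − $59.16 → $335.30

$59.16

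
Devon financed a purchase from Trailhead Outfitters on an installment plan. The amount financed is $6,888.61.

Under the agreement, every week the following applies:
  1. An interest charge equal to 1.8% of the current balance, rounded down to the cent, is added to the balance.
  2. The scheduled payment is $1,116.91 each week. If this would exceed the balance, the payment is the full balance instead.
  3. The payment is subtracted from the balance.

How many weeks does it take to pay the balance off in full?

Week 1: $6,888.61 +$123.99 interest = $7,012.60; pay $1,116.91 → $5,895.69
Week 2: $5,895.69 +$106.12 interest = $6,001.81; pay $1,116.91 → $4,884.90
Week 3: $4,884.90 +$87.92 interest = $4,972.82; pay $1,116.91 → $3,855.91
Week 4: $3,855.91 +$69.40 interest = $3,925.31; pay $1,116.91 → $2,808.40
Week 5: $2,808.40 +$50.55 interest = $2,858.95; pay $1,116.91 → $1,742.04
Week 6: $1,742.04 +$31.35 interest = $1,773.39; pay $1,116.91 → $656.48
Week 7: $656.48 +$11.81 interest = $668.29; pay $668.29 → $0.00
Balance reaches $0.00 in week 7.

7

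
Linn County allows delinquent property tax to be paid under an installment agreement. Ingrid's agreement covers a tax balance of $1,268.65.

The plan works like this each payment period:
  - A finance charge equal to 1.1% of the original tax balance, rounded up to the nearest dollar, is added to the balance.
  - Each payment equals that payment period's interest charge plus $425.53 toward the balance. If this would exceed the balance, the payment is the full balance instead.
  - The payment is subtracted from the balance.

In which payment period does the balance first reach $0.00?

3

Payment period 1: $1,268.65 +$14.00 interest = $1,282.65; pay $439.53 → $843.12
Payment period 2: $843.12 +$14.00 interest = $857.12; pay $439.53 → $417.59
Payment period 3: $417.59 +$14.00 interest = $431.59; pay $431.59 → $0.00
Balance reaches $0.00 in payment period 3.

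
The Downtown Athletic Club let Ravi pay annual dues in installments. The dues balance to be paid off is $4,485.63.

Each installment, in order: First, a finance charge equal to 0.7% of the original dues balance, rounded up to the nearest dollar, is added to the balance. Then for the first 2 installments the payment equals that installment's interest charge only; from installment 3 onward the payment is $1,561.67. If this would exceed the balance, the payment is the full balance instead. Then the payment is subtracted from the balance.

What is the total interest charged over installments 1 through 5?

# | Opening | Interest | Payment | End bal
1 | $4,485.63 | $32.00 | $32.00 | $4,485.63
2 | $4,485.63 | $32.00 | $32.00 | $4,485.63
3 | $4,485.63 | $32.00 | $1,561.67 | $2,955.96
4 | $2,955.96 | $32.00 | $1,561.67 | $1,426.29
5 | $1,426.29 | $32.00 | $1,458.29 | $0.00
Total interest: $32.00 + $32.00 + $32.00 + $32.00 + $32.00 = $160.00

$160.00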